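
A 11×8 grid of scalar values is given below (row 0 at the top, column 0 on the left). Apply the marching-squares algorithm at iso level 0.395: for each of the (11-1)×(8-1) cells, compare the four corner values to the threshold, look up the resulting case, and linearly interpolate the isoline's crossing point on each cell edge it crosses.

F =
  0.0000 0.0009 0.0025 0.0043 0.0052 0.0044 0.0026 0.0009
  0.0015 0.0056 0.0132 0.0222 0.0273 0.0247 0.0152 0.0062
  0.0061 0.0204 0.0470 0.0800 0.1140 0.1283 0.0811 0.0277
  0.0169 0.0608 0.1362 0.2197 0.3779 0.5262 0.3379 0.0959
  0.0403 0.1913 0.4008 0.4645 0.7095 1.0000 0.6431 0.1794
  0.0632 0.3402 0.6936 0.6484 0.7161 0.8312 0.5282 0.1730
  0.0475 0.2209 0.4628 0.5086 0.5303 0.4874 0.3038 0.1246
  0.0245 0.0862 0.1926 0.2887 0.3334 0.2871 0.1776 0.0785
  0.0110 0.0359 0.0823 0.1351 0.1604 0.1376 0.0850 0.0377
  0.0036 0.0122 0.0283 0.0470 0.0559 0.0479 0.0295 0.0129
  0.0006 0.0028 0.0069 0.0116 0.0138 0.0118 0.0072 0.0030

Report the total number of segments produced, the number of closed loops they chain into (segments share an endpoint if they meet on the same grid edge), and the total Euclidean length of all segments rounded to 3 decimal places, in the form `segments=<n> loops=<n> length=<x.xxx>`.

cell (2,4): code 0100 → (2.670,5.000)–(3.000,4.115)
cell (2,5): code 1000 → (3.000,5.697)–(2.670,5.000)
cell (3,1): code 0100 → (3.978,2.000)–(4.000,1.972)
cell (3,2): code 1100 → (3.716,3.000)–(3.978,2.000)
cell (3,3): code 1100 → (3.052,4.000)–(3.716,3.000)
cell (3,4): code 1110 → (3.000,4.115)–(3.052,4.000)
cell (3,5): code 1101 → (3.187,6.000)–(3.000,5.697)
cell (3,6): code 1000 → (4.000,6.535)–(3.187,6.000)
cell (4,1): code 0110 → (4.000,1.972)–(5.000,1.155)
cell (4,6): code 1001 → (5.000,6.375)–(4.000,6.535)
cell (5,1): code 0110 → (5.000,1.155)–(6.000,1.720)
cell (5,5): code 1011 → (6.000,5.503)–(5.594,6.000)
cell (5,6): code 0001 → (5.594,6.000)–(5.000,6.375)
cell (6,1): code 0010 → (6.000,1.720)–(6.251,2.000)
cell (6,2): code 0011 → (6.251,2.000)–(6.517,3.000)
cell (6,3): code 0011 → (6.517,3.000)–(6.687,4.000)
cell (6,4): code 0011 → (6.687,4.000)–(6.461,5.000)
cell (6,5): code 0001 → (6.461,5.000)–(6.000,5.503)
total: 18 segments, chained into 1 closed loop(s), length Σ = 14.370257

segments=18 loops=1 length=14.370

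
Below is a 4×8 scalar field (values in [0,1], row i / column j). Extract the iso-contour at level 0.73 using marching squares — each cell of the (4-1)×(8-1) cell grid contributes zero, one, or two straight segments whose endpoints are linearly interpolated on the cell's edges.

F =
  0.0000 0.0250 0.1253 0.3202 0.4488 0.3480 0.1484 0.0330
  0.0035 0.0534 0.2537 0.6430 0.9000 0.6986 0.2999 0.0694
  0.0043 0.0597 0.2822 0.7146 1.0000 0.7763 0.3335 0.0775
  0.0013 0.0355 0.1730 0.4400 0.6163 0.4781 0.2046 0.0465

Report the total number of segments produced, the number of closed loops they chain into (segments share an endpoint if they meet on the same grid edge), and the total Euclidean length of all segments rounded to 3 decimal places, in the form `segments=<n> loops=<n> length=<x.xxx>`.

segments=8 loops=1 length=6.270

cell (0,3): code 0100 → (0.623,4.000)–(1.000,3.339)
cell (0,4): code 1000 → (1.000,4.844)–(0.623,4.000)
cell (1,3): code 0110 → (1.000,3.339)–(2.000,3.054)
cell (1,4): code 1101 → (1.404,5.000)–(1.000,4.844)
cell (1,5): code 1000 → (2.000,5.105)–(1.404,5.000)
cell (2,3): code 0010 → (2.000,3.054)–(2.704,4.000)
cell (2,4): code 0011 → (2.704,4.000)–(2.155,5.000)
cell (2,5): code 0001 → (2.155,5.000)–(2.000,5.105)
total: 8 segments, chained into 1 closed loop(s), length Σ = 6.270200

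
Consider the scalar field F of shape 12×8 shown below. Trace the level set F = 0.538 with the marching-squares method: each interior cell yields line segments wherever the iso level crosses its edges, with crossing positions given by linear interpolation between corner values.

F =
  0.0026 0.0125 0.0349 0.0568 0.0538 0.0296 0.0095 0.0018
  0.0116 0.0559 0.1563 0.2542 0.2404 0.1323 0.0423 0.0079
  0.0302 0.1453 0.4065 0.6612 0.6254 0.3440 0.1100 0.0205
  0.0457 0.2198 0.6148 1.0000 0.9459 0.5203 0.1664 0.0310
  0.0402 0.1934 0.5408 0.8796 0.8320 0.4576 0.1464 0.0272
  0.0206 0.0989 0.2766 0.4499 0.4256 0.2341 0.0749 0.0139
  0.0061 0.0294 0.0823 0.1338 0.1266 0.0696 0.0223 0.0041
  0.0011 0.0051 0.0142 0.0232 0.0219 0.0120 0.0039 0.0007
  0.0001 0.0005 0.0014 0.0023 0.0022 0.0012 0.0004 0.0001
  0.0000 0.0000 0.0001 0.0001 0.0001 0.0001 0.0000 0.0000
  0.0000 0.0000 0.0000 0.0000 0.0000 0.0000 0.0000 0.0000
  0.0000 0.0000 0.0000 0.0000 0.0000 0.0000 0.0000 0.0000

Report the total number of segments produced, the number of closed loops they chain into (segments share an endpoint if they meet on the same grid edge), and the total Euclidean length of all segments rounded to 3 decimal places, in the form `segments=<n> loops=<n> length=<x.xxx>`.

cell (1,2): code 0100 → (1.697,3.000)–(2.000,2.516)
cell (1,3): code 1100 → (1.773,4.000)–(1.697,3.000)
cell (1,4): code 1000 → (2.000,4.311)–(1.773,4.000)
cell (2,1): code 0100 → (2.631,2.000)–(3.000,1.806)
cell (2,2): code 1110 → (2.000,2.516)–(2.631,2.000)
cell (2,4): code 1001 → (3.000,4.958)–(2.000,4.311)
cell (3,1): code 0110 → (3.000,1.806)–(4.000,1.992)
cell (3,4): code 1001 → (4.000,4.785)–(3.000,4.958)
cell (4,1): code 0010 → (4.000,1.992)–(4.011,2.000)
cell (4,2): code 0011 → (4.011,2.000)–(4.795,3.000)
cell (4,3): code 0011 → (4.795,3.000)–(4.723,4.000)
cell (4,4): code 0001 → (4.723,4.000)–(4.000,4.785)
total: 12 segments, chained into 1 closed loop(s), length Σ = 9.768632

segments=12 loops=1 length=9.769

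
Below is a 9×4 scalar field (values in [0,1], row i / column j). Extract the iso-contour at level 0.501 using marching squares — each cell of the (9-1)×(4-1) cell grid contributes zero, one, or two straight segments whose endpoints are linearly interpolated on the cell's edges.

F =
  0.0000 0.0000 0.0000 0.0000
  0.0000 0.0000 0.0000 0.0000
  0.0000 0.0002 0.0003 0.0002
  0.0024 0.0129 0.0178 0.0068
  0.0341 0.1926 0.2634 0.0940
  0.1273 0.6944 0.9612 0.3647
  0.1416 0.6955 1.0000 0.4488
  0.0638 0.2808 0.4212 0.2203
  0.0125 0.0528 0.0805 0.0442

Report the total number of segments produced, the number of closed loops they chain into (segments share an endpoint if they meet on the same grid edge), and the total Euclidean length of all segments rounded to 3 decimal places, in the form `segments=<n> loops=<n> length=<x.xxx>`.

cell (4,0): code 0100 → (4.615,1.000)–(5.000,0.659)
cell (4,1): code 1100 → (4.340,2.000)–(4.615,1.000)
cell (4,2): code 1000 → (5.000,2.772)–(4.340,2.000)
cell (5,0): code 0110 → (5.000,0.659)–(6.000,0.649)
cell (5,2): code 1001 → (6.000,2.905)–(5.000,2.772)
cell (6,0): code 0010 → (6.000,0.649)–(6.469,1.000)
cell (6,1): code 0011 → (6.469,1.000)–(6.862,2.000)
cell (6,2): code 0001 → (6.862,2.000)–(6.000,2.905)
total: 8 segments, chained into 1 closed loop(s), length Σ = 7.485968

segments=8 loops=1 length=7.486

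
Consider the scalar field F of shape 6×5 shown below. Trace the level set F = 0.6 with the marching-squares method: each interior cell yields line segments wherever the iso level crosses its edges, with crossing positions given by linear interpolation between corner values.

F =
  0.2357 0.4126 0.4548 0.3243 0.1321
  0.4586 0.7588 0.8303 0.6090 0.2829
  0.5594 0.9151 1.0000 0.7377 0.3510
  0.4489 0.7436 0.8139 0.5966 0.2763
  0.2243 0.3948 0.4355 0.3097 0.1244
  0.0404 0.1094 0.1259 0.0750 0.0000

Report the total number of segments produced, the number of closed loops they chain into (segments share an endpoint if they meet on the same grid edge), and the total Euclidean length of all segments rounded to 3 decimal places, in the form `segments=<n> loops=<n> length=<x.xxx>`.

cell (0,0): code 0100 → (0.541,1.000)–(1.000,0.471)
cell (0,1): code 1100 → (0.387,2.000)–(0.541,1.000)
cell (0,2): code 1100 → (0.968,3.000)–(0.387,2.000)
cell (0,3): code 1000 → (1.000,3.028)–(0.968,3.000)
cell (1,0): code 0110 → (1.000,0.471)–(2.000,0.114)
cell (1,3): code 1001 → (2.000,3.356)–(1.000,3.028)
cell (2,0): code 0110 → (2.000,0.114)–(3.000,0.513)
cell (2,2): code 1011 → (3.000,2.984)–(2.976,3.000)
cell (2,3): code 0001 → (2.976,3.000)–(2.000,3.356)
cell (3,0): code 0010 → (3.000,0.513)–(3.412,1.000)
cell (3,1): code 0011 → (3.412,1.000)–(3.565,2.000)
cell (3,2): code 0001 → (3.565,2.000)–(3.000,2.984)
total: 12 segments, chained into 1 closed loop(s), length Σ = 9.954063

segments=12 loops=1 length=9.954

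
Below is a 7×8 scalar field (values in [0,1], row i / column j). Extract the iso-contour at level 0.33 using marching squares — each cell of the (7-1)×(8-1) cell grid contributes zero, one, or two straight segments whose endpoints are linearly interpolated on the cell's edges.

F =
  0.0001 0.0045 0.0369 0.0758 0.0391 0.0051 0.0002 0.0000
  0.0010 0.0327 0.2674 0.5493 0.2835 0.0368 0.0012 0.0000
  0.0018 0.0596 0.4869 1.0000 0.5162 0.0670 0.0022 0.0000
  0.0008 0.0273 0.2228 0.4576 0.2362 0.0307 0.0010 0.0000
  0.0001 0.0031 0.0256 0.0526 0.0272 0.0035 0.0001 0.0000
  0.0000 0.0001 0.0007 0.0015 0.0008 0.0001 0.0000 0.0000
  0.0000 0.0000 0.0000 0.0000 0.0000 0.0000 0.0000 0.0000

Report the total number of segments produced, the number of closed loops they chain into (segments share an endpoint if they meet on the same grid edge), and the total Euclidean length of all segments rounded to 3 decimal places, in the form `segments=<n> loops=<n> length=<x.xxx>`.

cell (0,2): code 0100 → (0.537,3.000)–(1.000,2.222)
cell (0,3): code 1000 → (1.000,3.825)–(0.537,3.000)
cell (1,1): code 0100 → (1.285,2.000)–(2.000,1.633)
cell (1,2): code 1110 → (1.000,2.222)–(1.285,2.000)
cell (1,3): code 1101 → (1.200,4.000)–(1.000,3.825)
cell (1,4): code 1000 → (2.000,4.415)–(1.200,4.000)
cell (2,1): code 0010 → (2.000,1.633)–(2.594,2.000)
cell (2,2): code 0111 → (2.594,2.000)–(3.000,2.457)
cell (2,3): code 1011 → (3.000,3.576)–(2.665,4.000)
cell (2,4): code 0001 → (2.665,4.000)–(2.000,4.415)
cell (3,2): code 0010 → (3.000,2.457)–(3.315,3.000)
cell (3,3): code 0001 → (3.315,3.000)–(3.000,3.576)
total: 12 segments, chained into 1 closed loop(s), length Σ = 8.101366

segments=12 loops=1 length=8.101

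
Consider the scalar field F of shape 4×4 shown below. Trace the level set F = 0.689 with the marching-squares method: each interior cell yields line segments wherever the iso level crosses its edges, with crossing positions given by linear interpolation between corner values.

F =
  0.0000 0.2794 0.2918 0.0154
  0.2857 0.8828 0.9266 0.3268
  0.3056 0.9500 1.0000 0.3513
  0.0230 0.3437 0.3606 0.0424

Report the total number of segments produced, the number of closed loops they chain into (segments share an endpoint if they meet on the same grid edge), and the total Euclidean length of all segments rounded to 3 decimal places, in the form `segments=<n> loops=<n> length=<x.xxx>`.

segments=8 loops=1 length=6.285

cell (0,0): code 0100 → (0.679,1.000)–(1.000,0.675)
cell (0,1): code 1100 → (0.626,2.000)–(0.679,1.000)
cell (0,2): code 1000 → (1.000,2.396)–(0.626,2.000)
cell (1,0): code 0110 → (1.000,0.675)–(2.000,0.595)
cell (1,2): code 1001 → (2.000,2.479)–(1.000,2.396)
cell (2,0): code 0010 → (2.000,0.595)–(2.430,1.000)
cell (2,1): code 0011 → (2.430,1.000)–(2.486,2.000)
cell (2,2): code 0001 → (2.486,2.000)–(2.000,2.479)
total: 8 segments, chained into 1 closed loop(s), length Σ = 6.285294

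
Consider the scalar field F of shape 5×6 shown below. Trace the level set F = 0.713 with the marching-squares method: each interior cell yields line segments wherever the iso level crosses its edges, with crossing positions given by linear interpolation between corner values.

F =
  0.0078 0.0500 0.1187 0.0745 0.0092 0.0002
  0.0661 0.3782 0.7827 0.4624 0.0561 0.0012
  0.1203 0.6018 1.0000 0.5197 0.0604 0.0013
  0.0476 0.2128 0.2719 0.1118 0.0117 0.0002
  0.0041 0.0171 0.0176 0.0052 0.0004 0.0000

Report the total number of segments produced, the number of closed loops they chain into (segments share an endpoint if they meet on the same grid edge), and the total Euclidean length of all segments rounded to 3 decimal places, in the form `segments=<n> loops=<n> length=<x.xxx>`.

cell (0,1): code 0100 → (0.895,2.000)–(1.000,1.828)
cell (0,2): code 1000 → (1.000,2.218)–(0.895,2.000)
cell (1,1): code 0110 → (1.000,1.828)–(2.000,1.279)
cell (1,2): code 1001 → (2.000,2.598)–(1.000,2.218)
cell (2,1): code 0010 → (2.000,1.279)–(2.394,2.000)
cell (2,2): code 0001 → (2.394,2.000)–(2.000,2.598)
total: 6 segments, chained into 1 closed loop(s), length Σ = 4.190964

segments=6 loops=1 length=4.191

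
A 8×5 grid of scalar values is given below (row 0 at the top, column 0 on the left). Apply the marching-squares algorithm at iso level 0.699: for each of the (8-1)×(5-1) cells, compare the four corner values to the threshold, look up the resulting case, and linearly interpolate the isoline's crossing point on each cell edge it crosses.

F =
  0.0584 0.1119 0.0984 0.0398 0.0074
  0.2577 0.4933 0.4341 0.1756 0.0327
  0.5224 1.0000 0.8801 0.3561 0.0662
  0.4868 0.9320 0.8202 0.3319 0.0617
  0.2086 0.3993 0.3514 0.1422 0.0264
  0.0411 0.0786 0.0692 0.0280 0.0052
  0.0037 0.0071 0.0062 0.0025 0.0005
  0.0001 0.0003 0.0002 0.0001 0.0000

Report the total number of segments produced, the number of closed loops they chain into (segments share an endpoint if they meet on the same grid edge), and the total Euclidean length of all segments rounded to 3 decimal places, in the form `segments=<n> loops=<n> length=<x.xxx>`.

segments=8 loops=1 length=6.484

cell (1,0): code 0100 → (1.406,1.000)–(2.000,0.370)
cell (1,1): code 1100 → (1.594,2.000)–(1.406,1.000)
cell (1,2): code 1000 → (2.000,2.346)–(1.594,2.000)
cell (2,0): code 0110 → (2.000,0.370)–(3.000,0.477)
cell (2,2): code 1001 → (3.000,2.248)–(2.000,2.346)
cell (3,0): code 0010 → (3.000,0.477)–(3.437,1.000)
cell (3,1): code 0011 → (3.437,1.000)–(3.259,2.000)
cell (3,2): code 0001 → (3.259,2.000)–(3.000,2.248)
total: 8 segments, chained into 1 closed loop(s), length Σ = 6.483571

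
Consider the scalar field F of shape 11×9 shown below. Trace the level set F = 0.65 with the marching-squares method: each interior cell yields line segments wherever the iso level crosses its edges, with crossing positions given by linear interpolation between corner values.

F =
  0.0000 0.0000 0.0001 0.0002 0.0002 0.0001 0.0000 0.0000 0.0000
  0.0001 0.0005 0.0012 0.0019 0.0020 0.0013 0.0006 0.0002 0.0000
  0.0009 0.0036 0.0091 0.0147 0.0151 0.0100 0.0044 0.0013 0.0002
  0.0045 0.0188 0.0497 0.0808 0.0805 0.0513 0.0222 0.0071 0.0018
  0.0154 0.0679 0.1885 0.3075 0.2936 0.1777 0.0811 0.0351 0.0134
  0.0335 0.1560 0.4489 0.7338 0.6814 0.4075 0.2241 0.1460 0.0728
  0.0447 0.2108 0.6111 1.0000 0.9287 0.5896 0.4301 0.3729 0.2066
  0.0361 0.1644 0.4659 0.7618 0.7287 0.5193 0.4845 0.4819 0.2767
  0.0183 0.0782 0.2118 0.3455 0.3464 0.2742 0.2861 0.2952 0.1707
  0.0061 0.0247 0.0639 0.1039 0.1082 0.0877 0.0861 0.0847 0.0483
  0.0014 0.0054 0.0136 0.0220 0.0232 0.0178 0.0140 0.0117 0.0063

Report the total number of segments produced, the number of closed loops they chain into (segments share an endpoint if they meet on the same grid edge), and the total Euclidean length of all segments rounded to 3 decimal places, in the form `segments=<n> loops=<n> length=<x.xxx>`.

segments=10 loops=1 length=8.012

cell (4,2): code 0100 → (4.803,3.000)–(5.000,2.706)
cell (4,3): code 1100 → (4.919,4.000)–(4.803,3.000)
cell (4,4): code 1000 → (5.000,4.115)–(4.919,4.000)
cell (5,2): code 0110 → (5.000,2.706)–(6.000,2.100)
cell (5,4): code 1001 → (6.000,4.822)–(5.000,4.115)
cell (6,2): code 0110 → (6.000,2.100)–(7.000,2.622)
cell (6,4): code 1001 → (7.000,4.376)–(6.000,4.822)
cell (7,2): code 0010 → (7.000,2.622)–(7.269,3.000)
cell (7,3): code 0011 → (7.269,3.000)–(7.206,4.000)
cell (7,4): code 0001 → (7.206,4.000)–(7.000,4.376)
total: 10 segments, chained into 1 closed loop(s), length Σ = 8.011930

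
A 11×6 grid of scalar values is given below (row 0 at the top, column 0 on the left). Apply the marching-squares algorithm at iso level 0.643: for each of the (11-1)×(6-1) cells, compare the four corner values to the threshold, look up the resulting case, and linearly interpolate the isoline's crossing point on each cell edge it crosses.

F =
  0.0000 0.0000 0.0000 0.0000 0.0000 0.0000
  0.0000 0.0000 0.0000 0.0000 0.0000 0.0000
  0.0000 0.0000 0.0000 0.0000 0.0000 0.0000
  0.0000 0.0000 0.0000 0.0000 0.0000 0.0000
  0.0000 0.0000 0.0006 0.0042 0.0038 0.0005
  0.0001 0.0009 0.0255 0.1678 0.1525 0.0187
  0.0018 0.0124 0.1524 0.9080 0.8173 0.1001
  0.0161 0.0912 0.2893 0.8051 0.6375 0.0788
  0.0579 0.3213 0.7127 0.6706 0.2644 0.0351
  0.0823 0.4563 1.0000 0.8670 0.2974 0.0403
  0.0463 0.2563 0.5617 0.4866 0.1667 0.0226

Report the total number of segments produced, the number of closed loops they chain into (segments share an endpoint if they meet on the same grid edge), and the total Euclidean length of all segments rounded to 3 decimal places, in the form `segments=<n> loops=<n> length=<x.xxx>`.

cell (5,2): code 0100 → (5.642,3.000)–(6.000,2.649)
cell (5,3): code 1100 → (5.738,4.000)–(5.642,3.000)
cell (5,4): code 1000 → (6.000,4.243)–(5.738,4.000)
cell (6,2): code 0110 → (6.000,2.649)–(7.000,2.686)
cell (6,3): code 1011 → (7.000,3.967)–(6.969,4.000)
cell (6,4): code 0001 → (6.969,4.000)–(6.000,4.243)
cell (7,1): code 0100 → (7.835,2.000)–(8.000,1.822)
cell (7,2): code 1110 → (7.000,2.686)–(7.835,2.000)
cell (7,3): code 1001 → (8.000,3.068)–(7.000,3.967)
cell (8,1): code 0110 → (8.000,1.822)–(9.000,1.343)
cell (8,3): code 1001 → (9.000,3.393)–(8.000,3.068)
cell (9,1): code 0010 → (9.000,1.343)–(9.815,2.000)
cell (9,2): code 0011 → (9.815,2.000)–(9.589,3.000)
cell (9,3): code 0001 → (9.589,3.000)–(9.000,3.393)
total: 14 segments, chained into 1 closed loop(s), length Σ = 11.515968

segments=14 loops=1 length=11.516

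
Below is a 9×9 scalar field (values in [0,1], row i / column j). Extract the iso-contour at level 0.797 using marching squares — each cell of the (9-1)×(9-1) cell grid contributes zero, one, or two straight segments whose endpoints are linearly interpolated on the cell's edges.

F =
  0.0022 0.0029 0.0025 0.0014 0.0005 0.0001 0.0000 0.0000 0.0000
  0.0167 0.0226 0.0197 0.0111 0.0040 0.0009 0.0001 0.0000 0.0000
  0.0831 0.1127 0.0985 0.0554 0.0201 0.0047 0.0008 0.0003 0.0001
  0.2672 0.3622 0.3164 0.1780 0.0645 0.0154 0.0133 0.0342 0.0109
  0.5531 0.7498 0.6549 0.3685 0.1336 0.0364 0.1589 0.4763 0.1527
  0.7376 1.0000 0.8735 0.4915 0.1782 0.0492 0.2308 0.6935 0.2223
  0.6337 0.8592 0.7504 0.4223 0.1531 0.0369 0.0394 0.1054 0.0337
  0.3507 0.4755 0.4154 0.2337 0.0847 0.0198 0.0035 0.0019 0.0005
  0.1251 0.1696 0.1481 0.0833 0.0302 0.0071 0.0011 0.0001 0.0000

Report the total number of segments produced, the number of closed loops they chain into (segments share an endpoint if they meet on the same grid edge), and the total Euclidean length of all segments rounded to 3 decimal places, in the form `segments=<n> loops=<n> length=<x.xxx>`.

segments=8 loops=1 length=5.881

cell (4,0): code 0100 → (4.189,1.000)–(5.000,0.226)
cell (4,1): code 1100 → (4.650,2.000)–(4.189,1.000)
cell (4,2): code 1000 → (5.000,2.200)–(4.650,2.000)
cell (5,0): code 0110 → (5.000,0.226)–(6.000,0.724)
cell (5,1): code 1011 → (6.000,1.572)–(5.621,2.000)
cell (5,2): code 0001 → (5.621,2.000)–(5.000,2.200)
cell (6,0): code 0010 → (6.000,0.724)–(6.162,1.000)
cell (6,1): code 0001 → (6.162,1.000)–(6.000,1.572)
total: 8 segments, chained into 1 closed loop(s), length Σ = 5.881339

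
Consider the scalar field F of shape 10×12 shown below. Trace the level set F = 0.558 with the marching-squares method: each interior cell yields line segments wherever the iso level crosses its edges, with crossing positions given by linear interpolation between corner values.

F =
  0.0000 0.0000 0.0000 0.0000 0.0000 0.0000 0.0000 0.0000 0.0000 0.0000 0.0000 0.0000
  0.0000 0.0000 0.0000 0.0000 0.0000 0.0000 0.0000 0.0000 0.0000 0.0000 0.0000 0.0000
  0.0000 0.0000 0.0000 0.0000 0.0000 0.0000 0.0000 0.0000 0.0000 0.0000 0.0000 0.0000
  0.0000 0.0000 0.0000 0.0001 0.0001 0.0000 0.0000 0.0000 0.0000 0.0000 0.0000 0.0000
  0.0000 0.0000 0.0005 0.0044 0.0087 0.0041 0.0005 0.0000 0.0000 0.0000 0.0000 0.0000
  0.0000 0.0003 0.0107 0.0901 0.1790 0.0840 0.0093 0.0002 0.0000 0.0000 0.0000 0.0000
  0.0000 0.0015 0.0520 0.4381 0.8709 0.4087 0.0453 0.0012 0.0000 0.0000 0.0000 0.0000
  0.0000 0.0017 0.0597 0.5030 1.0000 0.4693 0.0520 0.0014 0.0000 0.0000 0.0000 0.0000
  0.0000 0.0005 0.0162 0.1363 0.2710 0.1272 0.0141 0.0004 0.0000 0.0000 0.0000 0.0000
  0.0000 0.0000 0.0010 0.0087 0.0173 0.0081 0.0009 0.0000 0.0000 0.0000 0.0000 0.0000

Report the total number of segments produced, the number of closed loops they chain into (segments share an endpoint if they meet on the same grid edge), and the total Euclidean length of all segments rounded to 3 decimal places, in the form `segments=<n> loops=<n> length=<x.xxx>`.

segments=6 loops=1 length=5.799

cell (5,3): code 0100 → (5.548,4.000)–(6.000,3.277)
cell (5,4): code 1000 → (6.000,4.677)–(5.548,4.000)
cell (6,3): code 0110 → (6.000,3.277)–(7.000,3.111)
cell (6,4): code 1001 → (7.000,4.833)–(6.000,4.677)
cell (7,3): code 0010 → (7.000,3.111)–(7.606,4.000)
cell (7,4): code 0001 → (7.606,4.000)–(7.000,4.833)
total: 6 segments, chained into 1 closed loop(s), length Σ = 5.799245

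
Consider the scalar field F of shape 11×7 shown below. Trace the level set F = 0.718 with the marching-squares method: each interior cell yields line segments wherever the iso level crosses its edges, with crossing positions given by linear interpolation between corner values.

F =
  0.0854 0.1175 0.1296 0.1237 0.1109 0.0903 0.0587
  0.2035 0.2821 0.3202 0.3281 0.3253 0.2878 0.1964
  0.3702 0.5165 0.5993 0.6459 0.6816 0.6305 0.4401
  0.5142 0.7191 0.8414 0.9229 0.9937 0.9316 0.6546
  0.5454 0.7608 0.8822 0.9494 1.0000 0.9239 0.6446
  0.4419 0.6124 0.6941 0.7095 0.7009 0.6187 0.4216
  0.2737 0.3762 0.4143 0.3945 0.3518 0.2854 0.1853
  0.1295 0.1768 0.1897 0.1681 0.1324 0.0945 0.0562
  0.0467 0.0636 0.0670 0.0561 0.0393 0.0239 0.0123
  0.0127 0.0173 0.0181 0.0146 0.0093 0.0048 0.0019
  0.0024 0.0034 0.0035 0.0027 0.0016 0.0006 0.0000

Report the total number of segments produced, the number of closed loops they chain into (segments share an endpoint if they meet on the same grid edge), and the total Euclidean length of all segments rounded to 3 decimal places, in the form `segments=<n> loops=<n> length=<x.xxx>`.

cell (2,0): code 0100 → (2.995,1.000)–(3.000,0.995)
cell (2,1): code 1100 → (2.490,2.000)–(2.995,1.000)
cell (2,2): code 1100 → (2.260,3.000)–(2.490,2.000)
cell (2,3): code 1100 → (2.117,4.000)–(2.260,3.000)
cell (2,4): code 1100 → (2.291,5.000)–(2.117,4.000)
cell (2,5): code 1000 → (3.000,5.771)–(2.291,5.000)
cell (3,0): code 0110 → (3.000,0.995)–(4.000,0.801)
cell (3,5): code 1001 → (4.000,5.737)–(3.000,5.771)
cell (4,0): code 0010 → (4.000,0.801)–(4.288,1.000)
cell (4,1): code 0011 → (4.288,1.000)–(4.873,2.000)
cell (4,2): code 0011 → (4.873,2.000)–(4.965,3.000)
cell (4,3): code 0011 → (4.965,3.000)–(4.943,4.000)
cell (4,4): code 0011 → (4.943,4.000)–(4.675,5.000)
cell (4,5): code 0001 → (4.675,5.000)–(4.000,5.737)
total: 14 segments, chained into 1 closed loop(s), length Σ = 12.793475

segments=14 loops=1 length=12.793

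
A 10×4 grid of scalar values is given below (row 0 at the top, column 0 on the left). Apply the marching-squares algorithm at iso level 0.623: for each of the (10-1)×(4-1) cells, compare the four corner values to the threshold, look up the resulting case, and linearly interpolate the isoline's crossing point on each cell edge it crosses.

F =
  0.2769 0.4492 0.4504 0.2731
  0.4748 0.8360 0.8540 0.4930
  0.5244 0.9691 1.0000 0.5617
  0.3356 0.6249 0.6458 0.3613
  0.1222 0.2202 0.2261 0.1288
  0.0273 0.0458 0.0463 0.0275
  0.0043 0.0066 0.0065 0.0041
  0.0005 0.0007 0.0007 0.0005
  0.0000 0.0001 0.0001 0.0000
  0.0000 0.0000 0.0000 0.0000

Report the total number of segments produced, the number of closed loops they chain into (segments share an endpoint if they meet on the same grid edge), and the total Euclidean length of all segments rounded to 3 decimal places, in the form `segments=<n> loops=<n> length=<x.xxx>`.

segments=10 loops=1 length=8.345

cell (0,0): code 0100 → (0.449,1.000)–(1.000,0.410)
cell (0,1): code 1100 → (0.428,2.000)–(0.449,1.000)
cell (0,2): code 1000 → (1.000,2.640)–(0.428,2.000)
cell (1,0): code 0110 → (1.000,0.410)–(2.000,0.222)
cell (1,2): code 1001 → (2.000,2.860)–(1.000,2.640)
cell (2,0): code 0110 → (2.000,0.222)–(3.000,0.993)
cell (2,2): code 1001 → (3.000,2.080)–(2.000,2.860)
cell (3,0): code 0010 → (3.000,0.993)–(3.005,1.000)
cell (3,1): code 0011 → (3.005,1.000)–(3.054,2.000)
cell (3,2): code 0001 → (3.054,2.000)–(3.000,2.080)
total: 10 segments, chained into 1 closed loop(s), length Σ = 8.344672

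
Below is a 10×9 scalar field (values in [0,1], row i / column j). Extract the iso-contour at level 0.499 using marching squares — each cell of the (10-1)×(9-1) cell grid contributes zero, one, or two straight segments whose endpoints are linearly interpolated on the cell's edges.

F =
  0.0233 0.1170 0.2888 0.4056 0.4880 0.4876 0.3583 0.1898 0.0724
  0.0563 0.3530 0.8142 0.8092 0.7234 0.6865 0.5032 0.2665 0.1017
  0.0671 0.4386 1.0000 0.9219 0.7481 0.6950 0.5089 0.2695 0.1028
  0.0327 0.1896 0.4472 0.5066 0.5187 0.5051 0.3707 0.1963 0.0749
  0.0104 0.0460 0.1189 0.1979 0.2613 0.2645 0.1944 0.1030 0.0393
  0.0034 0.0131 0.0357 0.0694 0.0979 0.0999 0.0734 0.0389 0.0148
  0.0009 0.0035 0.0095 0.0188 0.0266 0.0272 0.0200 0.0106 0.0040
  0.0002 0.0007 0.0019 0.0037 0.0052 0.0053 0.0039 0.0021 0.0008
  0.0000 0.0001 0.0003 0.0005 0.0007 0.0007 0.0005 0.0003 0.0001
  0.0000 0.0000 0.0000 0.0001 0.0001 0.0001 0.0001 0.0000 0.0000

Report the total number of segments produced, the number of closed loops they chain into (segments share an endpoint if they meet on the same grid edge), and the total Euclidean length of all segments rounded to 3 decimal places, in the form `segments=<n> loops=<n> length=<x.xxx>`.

segments=16 loops=1 length=13.099

cell (0,1): code 0100 → (0.400,2.000)–(1.000,1.317)
cell (0,2): code 1100 → (0.231,3.000)–(0.400,2.000)
cell (0,3): code 1100 → (0.047,4.000)–(0.231,3.000)
cell (0,4): code 1100 → (0.057,5.000)–(0.047,4.000)
cell (0,5): code 1100 → (0.971,6.000)–(0.057,5.000)
cell (0,6): code 1000 → (1.000,6.018)–(0.971,6.000)
cell (1,1): code 0110 → (1.000,1.317)–(2.000,1.108)
cell (1,6): code 1001 → (2.000,6.041)–(1.000,6.018)
cell (2,1): code 0010 → (2.000,1.108)–(2.906,2.000)
cell (2,2): code 0111 → (2.906,2.000)–(3.000,2.872)
cell (2,5): code 1011 → (3.000,5.045)–(2.072,6.000)
cell (2,6): code 0001 → (2.072,6.000)–(2.000,6.041)
cell (3,2): code 0010 → (3.000,2.872)–(3.025,3.000)
cell (3,3): code 0011 → (3.025,3.000)–(3.077,4.000)
cell (3,4): code 0011 → (3.077,4.000)–(3.025,5.000)
cell (3,5): code 0001 → (3.025,5.000)–(3.000,5.045)
total: 16 segments, chained into 1 closed loop(s), length Σ = 13.099150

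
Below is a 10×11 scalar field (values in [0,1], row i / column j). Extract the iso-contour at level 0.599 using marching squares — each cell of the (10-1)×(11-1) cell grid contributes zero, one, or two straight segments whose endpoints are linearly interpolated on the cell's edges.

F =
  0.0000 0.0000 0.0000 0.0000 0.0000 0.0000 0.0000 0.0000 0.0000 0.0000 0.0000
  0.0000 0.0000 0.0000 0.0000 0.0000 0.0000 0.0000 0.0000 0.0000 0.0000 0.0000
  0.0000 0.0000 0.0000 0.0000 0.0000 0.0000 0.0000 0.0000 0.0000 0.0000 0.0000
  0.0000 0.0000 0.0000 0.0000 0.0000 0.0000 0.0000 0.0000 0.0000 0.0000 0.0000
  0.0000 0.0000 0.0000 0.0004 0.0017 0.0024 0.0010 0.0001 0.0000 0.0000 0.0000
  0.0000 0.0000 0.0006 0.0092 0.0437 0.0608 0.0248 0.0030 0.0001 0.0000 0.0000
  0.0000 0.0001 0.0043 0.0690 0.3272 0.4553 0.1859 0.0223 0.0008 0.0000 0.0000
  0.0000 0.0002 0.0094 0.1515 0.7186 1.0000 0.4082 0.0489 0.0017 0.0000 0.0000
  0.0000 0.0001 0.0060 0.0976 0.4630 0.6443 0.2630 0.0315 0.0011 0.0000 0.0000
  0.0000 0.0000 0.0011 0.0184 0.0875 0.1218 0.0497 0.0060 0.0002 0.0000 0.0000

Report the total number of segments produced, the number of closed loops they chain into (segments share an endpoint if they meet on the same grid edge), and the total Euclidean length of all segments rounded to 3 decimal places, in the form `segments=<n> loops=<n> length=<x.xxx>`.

segments=8 loops=1 length=5.451

cell (6,3): code 0100 → (6.694,4.000)–(7.000,3.789)
cell (6,4): code 1100 → (6.264,5.000)–(6.694,4.000)
cell (6,5): code 1000 → (7.000,5.678)–(6.264,5.000)
cell (7,3): code 0010 → (7.000,3.789)–(7.468,4.000)
cell (7,4): code 0111 → (7.468,4.000)–(8.000,4.750)
cell (7,5): code 1001 → (8.000,5.119)–(7.000,5.678)
cell (8,4): code 0010 → (8.000,4.750)–(8.087,5.000)
cell (8,5): code 0001 → (8.087,5.000)–(8.000,5.119)
total: 8 segments, chained into 1 closed loop(s), length Σ = 5.450625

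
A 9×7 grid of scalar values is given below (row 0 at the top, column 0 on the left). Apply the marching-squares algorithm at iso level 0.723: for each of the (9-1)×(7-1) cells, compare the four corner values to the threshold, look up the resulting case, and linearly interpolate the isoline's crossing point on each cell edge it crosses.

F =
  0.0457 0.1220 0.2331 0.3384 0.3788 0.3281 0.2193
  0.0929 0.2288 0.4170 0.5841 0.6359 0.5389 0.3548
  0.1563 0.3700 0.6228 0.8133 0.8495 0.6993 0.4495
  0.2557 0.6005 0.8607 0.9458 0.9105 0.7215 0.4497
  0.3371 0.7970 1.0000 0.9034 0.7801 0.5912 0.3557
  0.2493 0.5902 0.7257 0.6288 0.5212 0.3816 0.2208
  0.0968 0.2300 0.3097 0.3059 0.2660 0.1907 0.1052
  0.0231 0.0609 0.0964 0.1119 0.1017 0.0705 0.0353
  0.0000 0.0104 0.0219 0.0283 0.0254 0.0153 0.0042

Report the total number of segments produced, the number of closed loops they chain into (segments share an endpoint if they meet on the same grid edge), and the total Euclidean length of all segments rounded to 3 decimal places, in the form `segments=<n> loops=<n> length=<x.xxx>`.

segments=16 loops=1 length=11.650

cell (1,2): code 0100 → (1.606,3.000)–(2.000,2.526)
cell (1,3): code 1100 → (1.408,4.000)–(1.606,3.000)
cell (1,4): code 1000 → (2.000,4.842)–(1.408,4.000)
cell (2,1): code 0100 → (2.421,2.000)–(3.000,1.471)
cell (2,2): code 1110 → (2.000,2.526)–(2.421,2.000)
cell (2,4): code 1001 → (3.000,4.992)–(2.000,4.842)
cell (3,0): code 0100 → (3.623,1.000)–(4.000,0.839)
cell (3,1): code 1110 → (3.000,1.471)–(3.623,1.000)
cell (3,4): code 1001 → (4.000,4.302)–(3.000,4.992)
cell (4,0): code 0010 → (4.000,0.839)–(4.358,1.000)
cell (4,1): code 0111 → (4.358,1.000)–(5.000,1.980)
cell (4,2): code 1011 → (5.000,2.028)–(4.657,3.000)
cell (4,3): code 0011 → (4.657,3.000)–(4.221,4.000)
cell (4,4): code 0001 → (4.221,4.000)–(4.000,4.302)
cell (5,1): code 0010 → (5.000,1.980)–(5.006,2.000)
cell (5,2): code 0001 → (5.006,2.000)–(5.000,2.028)
total: 16 segments, chained into 1 closed loop(s), length Σ = 11.650035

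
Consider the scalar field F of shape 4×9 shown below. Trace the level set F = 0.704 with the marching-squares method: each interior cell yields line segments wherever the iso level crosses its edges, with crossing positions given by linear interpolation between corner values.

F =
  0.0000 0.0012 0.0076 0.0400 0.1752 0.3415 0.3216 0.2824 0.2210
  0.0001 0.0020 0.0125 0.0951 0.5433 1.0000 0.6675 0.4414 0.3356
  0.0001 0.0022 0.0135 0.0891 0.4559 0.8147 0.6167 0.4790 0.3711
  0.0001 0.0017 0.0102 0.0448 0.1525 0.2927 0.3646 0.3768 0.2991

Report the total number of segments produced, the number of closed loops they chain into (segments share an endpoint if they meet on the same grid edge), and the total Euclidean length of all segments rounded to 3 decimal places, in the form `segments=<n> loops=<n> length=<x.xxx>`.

segments=6 loops=1 length=4.868

cell (0,4): code 0100 → (0.550,5.000)–(1.000,4.352)
cell (0,5): code 1000 → (1.000,5.890)–(0.550,5.000)
cell (1,4): code 0110 → (1.000,4.352)–(2.000,4.691)
cell (1,5): code 1001 → (2.000,5.559)–(1.000,5.890)
cell (2,4): code 0010 → (2.000,4.691)–(2.212,5.000)
cell (2,5): code 0001 → (2.212,5.000)–(2.000,5.559)
total: 6 segments, chained into 1 closed loop(s), length Σ = 4.867858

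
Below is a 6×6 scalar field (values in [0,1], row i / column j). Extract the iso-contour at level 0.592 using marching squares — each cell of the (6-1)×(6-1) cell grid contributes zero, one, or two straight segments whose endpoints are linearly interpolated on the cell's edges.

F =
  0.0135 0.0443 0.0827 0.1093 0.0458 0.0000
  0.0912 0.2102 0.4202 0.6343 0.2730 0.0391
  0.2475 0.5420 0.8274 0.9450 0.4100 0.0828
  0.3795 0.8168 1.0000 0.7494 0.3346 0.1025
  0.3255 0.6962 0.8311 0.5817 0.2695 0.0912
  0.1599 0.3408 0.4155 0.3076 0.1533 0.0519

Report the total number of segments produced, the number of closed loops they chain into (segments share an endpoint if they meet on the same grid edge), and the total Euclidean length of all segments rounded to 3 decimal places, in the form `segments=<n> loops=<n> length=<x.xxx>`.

cell (0,2): code 0100 → (0.919,3.000)–(1.000,2.802)
cell (0,3): code 1000 → (1.000,3.117)–(0.919,3.000)
cell (1,1): code 0100 → (1.422,2.000)–(2.000,1.175)
cell (1,2): code 1110 → (1.000,2.802)–(1.422,2.000)
cell (1,3): code 1001 → (2.000,3.660)–(1.000,3.117)
cell (2,0): code 0100 → (2.182,1.000)–(3.000,0.486)
cell (2,1): code 1110 → (2.000,1.175)–(2.182,1.000)
cell (2,3): code 1001 → (3.000,3.379)–(2.000,3.660)
cell (3,0): code 0110 → (3.000,0.486)–(4.000,0.719)
cell (3,2): code 1011 → (4.000,2.959)–(3.939,3.000)
cell (3,3): code 0001 → (3.939,3.000)–(3.000,3.379)
cell (4,0): code 0010 → (4.000,0.719)–(4.293,1.000)
cell (4,1): code 0011 → (4.293,1.000)–(4.575,2.000)
cell (4,2): code 0001 → (4.575,2.000)–(4.000,2.959)
total: 14 segments, chained into 1 closed loop(s), length Σ = 10.340844

segments=14 loops=1 length=10.341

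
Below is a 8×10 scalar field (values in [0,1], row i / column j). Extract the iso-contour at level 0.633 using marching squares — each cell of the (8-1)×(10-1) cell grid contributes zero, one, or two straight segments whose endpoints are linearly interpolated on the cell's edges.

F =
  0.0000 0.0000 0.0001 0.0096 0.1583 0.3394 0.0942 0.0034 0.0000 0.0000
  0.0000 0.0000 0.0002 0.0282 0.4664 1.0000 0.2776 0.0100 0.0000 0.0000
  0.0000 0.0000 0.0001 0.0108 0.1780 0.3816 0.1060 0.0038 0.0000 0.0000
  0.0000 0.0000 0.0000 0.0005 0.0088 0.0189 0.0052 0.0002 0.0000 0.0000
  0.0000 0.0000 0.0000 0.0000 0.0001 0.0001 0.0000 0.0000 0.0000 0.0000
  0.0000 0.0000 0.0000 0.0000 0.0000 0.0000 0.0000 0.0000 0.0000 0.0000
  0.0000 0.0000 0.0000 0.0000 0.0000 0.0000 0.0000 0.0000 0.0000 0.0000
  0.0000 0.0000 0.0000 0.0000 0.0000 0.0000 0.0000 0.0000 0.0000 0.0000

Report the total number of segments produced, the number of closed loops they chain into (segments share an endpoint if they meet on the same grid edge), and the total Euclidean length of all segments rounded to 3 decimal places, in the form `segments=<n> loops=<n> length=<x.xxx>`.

cell (0,4): code 0100 → (0.444,5.000)–(1.000,4.312)
cell (0,5): code 1000 → (1.000,5.508)–(0.444,5.000)
cell (1,4): code 0010 → (1.000,4.312)–(1.593,5.000)
cell (1,5): code 0001 → (1.593,5.000)–(1.000,5.508)
total: 4 segments, chained into 1 closed loop(s), length Σ = 3.326593

segments=4 loops=1 length=3.327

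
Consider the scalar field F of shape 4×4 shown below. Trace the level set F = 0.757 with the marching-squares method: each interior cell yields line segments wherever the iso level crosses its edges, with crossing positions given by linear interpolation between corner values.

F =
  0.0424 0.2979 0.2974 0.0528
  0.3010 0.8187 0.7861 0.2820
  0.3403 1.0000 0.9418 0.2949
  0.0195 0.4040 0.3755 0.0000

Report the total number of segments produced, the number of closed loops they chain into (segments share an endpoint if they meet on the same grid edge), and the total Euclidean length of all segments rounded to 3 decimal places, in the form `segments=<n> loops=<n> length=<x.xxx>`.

segments=8 loops=1 length=5.295

cell (0,0): code 0100 → (0.882,1.000)–(1.000,0.881)
cell (0,1): code 1100 → (0.940,2.000)–(0.882,1.000)
cell (0,2): code 1000 → (1.000,2.058)–(0.940,2.000)
cell (1,0): code 0110 → (1.000,0.881)–(2.000,0.632)
cell (1,2): code 1001 → (2.000,2.286)–(1.000,2.058)
cell (2,0): code 0010 → (2.000,0.632)–(2.408,1.000)
cell (2,1): code 0011 → (2.408,1.000)–(2.326,2.000)
cell (2,2): code 0001 → (2.326,2.000)–(2.000,2.286)
total: 8 segments, chained into 1 closed loop(s), length Σ = 5.295418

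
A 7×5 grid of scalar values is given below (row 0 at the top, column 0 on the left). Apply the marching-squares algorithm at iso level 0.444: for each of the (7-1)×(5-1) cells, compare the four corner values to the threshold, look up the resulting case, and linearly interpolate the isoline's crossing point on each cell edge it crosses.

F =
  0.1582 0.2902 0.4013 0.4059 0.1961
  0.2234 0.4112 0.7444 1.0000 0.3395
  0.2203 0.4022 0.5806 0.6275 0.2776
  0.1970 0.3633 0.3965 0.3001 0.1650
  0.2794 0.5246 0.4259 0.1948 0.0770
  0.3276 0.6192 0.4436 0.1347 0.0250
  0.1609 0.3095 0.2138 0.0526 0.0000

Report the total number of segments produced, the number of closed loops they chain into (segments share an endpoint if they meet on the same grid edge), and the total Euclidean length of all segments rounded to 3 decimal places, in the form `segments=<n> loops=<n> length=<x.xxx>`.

cell (0,1): code 0100 → (0.124,2.000)–(1.000,1.098)
cell (0,2): code 1100 → (0.064,3.000)–(0.124,2.000)
cell (0,3): code 1000 → (1.000,3.842)–(0.064,3.000)
cell (1,1): code 0110 → (1.000,1.098)–(2.000,1.234)
cell (1,3): code 1001 → (2.000,3.524)–(1.000,3.842)
cell (2,1): code 0010 → (2.000,1.234)–(2.742,2.000)
cell (2,2): code 0011 → (2.742,2.000)–(2.560,3.000)
cell (2,3): code 0001 → (2.560,3.000)–(2.000,3.524)
cell (3,0): code 0100 → (3.500,1.000)–(4.000,0.671)
cell (3,1): code 1000 → (4.000,1.817)–(3.500,1.000)
cell (4,0): code 0110 → (4.000,0.671)–(5.000,0.399)
cell (4,1): code 1001 → (5.000,1.998)–(4.000,1.817)
cell (5,0): code 0010 → (5.000,0.399)–(5.566,1.000)
cell (5,1): code 0001 → (5.566,1.000)–(5.000,1.998)
total: 14 segments, chained into 2 closed loop(s), length Σ = 14.006069

segments=14 loops=2 length=14.006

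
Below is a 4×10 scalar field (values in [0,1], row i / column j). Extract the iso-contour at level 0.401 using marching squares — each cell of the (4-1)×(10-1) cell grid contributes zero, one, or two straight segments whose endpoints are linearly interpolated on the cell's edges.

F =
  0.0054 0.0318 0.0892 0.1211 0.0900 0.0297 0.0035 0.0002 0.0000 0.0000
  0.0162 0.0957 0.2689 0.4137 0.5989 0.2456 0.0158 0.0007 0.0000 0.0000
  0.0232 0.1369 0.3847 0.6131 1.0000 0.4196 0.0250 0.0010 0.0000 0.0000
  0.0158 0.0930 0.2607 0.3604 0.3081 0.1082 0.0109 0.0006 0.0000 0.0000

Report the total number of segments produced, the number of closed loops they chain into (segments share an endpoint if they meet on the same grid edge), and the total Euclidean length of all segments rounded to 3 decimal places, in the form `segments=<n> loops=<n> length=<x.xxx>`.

segments=10 loops=1 length=7.869

cell (0,2): code 0100 → (0.957,3.000)–(1.000,2.912)
cell (0,3): code 1100 → (0.611,4.000)–(0.957,3.000)
cell (0,4): code 1000 → (1.000,4.560)–(0.611,4.000)
cell (1,2): code 0110 → (1.000,2.912)–(2.000,2.071)
cell (1,4): code 1101 → (1.893,5.000)–(1.000,4.560)
cell (1,5): code 1000 → (2.000,5.047)–(1.893,5.000)
cell (2,2): code 0010 → (2.000,2.071)–(2.839,3.000)
cell (2,3): code 0011 → (2.839,3.000)–(2.866,4.000)
cell (2,4): code 0011 → (2.866,4.000)–(2.060,5.000)
cell (2,5): code 0001 → (2.060,5.000)–(2.000,5.047)
total: 10 segments, chained into 1 closed loop(s), length Σ = 7.869265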